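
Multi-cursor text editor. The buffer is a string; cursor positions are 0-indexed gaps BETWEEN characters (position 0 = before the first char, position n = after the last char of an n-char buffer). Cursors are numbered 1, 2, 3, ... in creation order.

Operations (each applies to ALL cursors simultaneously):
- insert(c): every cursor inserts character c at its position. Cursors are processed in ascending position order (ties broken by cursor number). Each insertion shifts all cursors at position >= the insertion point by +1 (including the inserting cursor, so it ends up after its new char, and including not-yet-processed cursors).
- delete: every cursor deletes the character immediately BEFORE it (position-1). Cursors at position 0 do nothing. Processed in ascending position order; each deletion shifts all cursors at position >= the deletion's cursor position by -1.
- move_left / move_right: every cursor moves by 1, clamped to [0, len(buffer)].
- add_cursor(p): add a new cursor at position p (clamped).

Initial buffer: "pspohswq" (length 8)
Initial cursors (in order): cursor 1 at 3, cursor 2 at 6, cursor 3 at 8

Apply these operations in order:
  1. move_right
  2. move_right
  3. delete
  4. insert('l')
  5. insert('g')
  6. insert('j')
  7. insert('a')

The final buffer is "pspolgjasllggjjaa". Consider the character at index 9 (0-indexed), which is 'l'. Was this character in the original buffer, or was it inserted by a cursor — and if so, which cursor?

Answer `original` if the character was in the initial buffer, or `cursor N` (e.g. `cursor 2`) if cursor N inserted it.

After op 1 (move_right): buffer="pspohswq" (len 8), cursors c1@4 c2@7 c3@8, authorship ........
After op 2 (move_right): buffer="pspohswq" (len 8), cursors c1@5 c2@8 c3@8, authorship ........
After op 3 (delete): buffer="pspos" (len 5), cursors c1@4 c2@5 c3@5, authorship .....
After op 4 (insert('l')): buffer="pspolsll" (len 8), cursors c1@5 c2@8 c3@8, authorship ....1.23
After op 5 (insert('g')): buffer="pspolgsllgg" (len 11), cursors c1@6 c2@11 c3@11, authorship ....11.2323
After op 6 (insert('j')): buffer="pspolgjsllggjj" (len 14), cursors c1@7 c2@14 c3@14, authorship ....111.232323
After op 7 (insert('a')): buffer="pspolgjasllggjjaa" (len 17), cursors c1@8 c2@17 c3@17, authorship ....1111.23232323
Authorship (.=original, N=cursor N): . . . . 1 1 1 1 . 2 3 2 3 2 3 2 3
Index 9: author = 2

Answer: cursor 2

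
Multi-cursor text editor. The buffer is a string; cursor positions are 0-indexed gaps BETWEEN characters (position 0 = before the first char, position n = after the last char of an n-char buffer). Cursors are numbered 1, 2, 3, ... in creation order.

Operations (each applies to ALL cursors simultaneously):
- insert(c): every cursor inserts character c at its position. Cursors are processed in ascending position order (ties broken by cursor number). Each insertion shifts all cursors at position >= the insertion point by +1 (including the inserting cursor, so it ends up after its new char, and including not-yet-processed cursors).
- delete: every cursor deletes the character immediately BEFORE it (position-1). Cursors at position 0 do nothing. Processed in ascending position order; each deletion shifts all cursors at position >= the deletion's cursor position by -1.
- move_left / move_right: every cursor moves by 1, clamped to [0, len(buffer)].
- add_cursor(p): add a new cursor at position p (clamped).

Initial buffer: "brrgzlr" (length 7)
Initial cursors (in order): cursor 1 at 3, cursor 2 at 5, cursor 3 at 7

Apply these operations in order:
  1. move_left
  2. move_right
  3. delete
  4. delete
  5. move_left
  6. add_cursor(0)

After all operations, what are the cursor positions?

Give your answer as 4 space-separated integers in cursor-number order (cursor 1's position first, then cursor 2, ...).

After op 1 (move_left): buffer="brrgzlr" (len 7), cursors c1@2 c2@4 c3@6, authorship .......
After op 2 (move_right): buffer="brrgzlr" (len 7), cursors c1@3 c2@5 c3@7, authorship .......
After op 3 (delete): buffer="brgl" (len 4), cursors c1@2 c2@3 c3@4, authorship ....
After op 4 (delete): buffer="b" (len 1), cursors c1@1 c2@1 c3@1, authorship .
After op 5 (move_left): buffer="b" (len 1), cursors c1@0 c2@0 c3@0, authorship .
After op 6 (add_cursor(0)): buffer="b" (len 1), cursors c1@0 c2@0 c3@0 c4@0, authorship .

Answer: 0 0 0 0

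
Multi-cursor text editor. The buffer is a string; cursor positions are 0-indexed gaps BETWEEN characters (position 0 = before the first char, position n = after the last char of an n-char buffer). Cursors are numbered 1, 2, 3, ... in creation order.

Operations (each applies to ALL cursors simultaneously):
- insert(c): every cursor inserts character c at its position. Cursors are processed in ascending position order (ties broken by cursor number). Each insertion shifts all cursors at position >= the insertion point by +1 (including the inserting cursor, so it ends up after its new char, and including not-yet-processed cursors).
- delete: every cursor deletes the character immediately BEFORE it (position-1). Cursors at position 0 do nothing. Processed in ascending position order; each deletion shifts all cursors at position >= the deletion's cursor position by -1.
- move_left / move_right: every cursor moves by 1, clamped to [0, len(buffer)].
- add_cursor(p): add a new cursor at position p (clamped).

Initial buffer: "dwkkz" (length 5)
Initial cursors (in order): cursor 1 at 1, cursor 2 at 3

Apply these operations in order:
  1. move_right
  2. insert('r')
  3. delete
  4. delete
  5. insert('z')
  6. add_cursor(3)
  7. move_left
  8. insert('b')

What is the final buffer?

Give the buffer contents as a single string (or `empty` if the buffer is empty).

After op 1 (move_right): buffer="dwkkz" (len 5), cursors c1@2 c2@4, authorship .....
After op 2 (insert('r')): buffer="dwrkkrz" (len 7), cursors c1@3 c2@6, authorship ..1..2.
After op 3 (delete): buffer="dwkkz" (len 5), cursors c1@2 c2@4, authorship .....
After op 4 (delete): buffer="dkz" (len 3), cursors c1@1 c2@2, authorship ...
After op 5 (insert('z')): buffer="dzkzz" (len 5), cursors c1@2 c2@4, authorship .1.2.
After op 6 (add_cursor(3)): buffer="dzkzz" (len 5), cursors c1@2 c3@3 c2@4, authorship .1.2.
After op 7 (move_left): buffer="dzkzz" (len 5), cursors c1@1 c3@2 c2@3, authorship .1.2.
After op 8 (insert('b')): buffer="dbzbkbzz" (len 8), cursors c1@2 c3@4 c2@6, authorship .113.22.

Answer: dbzbkbzz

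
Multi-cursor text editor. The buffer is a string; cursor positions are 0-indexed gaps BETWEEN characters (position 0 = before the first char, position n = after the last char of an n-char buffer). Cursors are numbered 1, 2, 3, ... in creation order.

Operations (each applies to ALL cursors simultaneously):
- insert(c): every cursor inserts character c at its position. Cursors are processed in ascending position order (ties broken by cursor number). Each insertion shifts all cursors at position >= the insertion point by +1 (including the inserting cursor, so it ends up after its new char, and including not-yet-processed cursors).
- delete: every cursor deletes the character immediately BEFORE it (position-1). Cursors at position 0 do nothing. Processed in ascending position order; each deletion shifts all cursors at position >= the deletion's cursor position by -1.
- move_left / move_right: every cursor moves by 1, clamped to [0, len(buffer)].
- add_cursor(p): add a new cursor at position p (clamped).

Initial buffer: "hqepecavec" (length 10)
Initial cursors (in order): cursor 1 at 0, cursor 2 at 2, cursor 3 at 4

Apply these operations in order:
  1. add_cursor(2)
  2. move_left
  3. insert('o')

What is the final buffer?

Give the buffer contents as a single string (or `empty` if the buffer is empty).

Answer: ohooqeopecavec

Derivation:
After op 1 (add_cursor(2)): buffer="hqepecavec" (len 10), cursors c1@0 c2@2 c4@2 c3@4, authorship ..........
After op 2 (move_left): buffer="hqepecavec" (len 10), cursors c1@0 c2@1 c4@1 c3@3, authorship ..........
After op 3 (insert('o')): buffer="ohooqeopecavec" (len 14), cursors c1@1 c2@4 c4@4 c3@7, authorship 1.24..3.......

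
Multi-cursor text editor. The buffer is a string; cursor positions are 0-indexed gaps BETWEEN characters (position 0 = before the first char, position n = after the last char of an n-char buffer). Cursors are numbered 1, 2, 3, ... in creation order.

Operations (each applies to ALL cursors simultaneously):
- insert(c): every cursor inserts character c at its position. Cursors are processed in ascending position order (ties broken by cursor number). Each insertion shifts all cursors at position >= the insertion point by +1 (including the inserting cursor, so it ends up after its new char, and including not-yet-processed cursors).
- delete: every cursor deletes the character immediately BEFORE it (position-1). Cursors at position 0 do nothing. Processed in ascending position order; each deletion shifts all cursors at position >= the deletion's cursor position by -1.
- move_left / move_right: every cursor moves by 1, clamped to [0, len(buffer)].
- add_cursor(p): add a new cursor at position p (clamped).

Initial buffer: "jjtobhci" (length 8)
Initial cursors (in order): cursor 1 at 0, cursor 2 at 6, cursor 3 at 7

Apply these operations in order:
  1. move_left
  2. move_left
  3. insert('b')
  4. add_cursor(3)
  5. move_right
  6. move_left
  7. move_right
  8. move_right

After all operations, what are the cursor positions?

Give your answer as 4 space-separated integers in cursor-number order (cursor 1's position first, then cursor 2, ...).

After op 1 (move_left): buffer="jjtobhci" (len 8), cursors c1@0 c2@5 c3@6, authorship ........
After op 2 (move_left): buffer="jjtobhci" (len 8), cursors c1@0 c2@4 c3@5, authorship ........
After op 3 (insert('b')): buffer="bjjtobbbhci" (len 11), cursors c1@1 c2@6 c3@8, authorship 1....2.3...
After op 4 (add_cursor(3)): buffer="bjjtobbbhci" (len 11), cursors c1@1 c4@3 c2@6 c3@8, authorship 1....2.3...
After op 5 (move_right): buffer="bjjtobbbhci" (len 11), cursors c1@2 c4@4 c2@7 c3@9, authorship 1....2.3...
After op 6 (move_left): buffer="bjjtobbbhci" (len 11), cursors c1@1 c4@3 c2@6 c3@8, authorship 1....2.3...
After op 7 (move_right): buffer="bjjtobbbhci" (len 11), cursors c1@2 c4@4 c2@7 c3@9, authorship 1....2.3...
After op 8 (move_right): buffer="bjjtobbbhci" (len 11), cursors c1@3 c4@5 c2@8 c3@10, authorship 1....2.3...

Answer: 3 8 10 5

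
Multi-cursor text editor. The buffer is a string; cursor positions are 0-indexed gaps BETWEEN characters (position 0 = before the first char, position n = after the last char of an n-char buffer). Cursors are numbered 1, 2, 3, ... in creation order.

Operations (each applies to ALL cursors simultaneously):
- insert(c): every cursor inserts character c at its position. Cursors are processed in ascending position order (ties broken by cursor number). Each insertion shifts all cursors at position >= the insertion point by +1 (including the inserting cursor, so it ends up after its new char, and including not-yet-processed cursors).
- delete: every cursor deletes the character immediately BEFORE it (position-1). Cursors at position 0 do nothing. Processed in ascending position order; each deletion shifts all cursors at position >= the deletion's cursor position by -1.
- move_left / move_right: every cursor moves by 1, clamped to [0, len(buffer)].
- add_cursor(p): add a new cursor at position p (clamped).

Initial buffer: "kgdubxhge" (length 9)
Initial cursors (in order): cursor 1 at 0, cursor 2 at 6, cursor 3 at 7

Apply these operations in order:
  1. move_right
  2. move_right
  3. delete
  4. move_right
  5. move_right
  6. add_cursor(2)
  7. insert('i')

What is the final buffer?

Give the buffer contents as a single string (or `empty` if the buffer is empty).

After op 1 (move_right): buffer="kgdubxhge" (len 9), cursors c1@1 c2@7 c3@8, authorship .........
After op 2 (move_right): buffer="kgdubxhge" (len 9), cursors c1@2 c2@8 c3@9, authorship .........
After op 3 (delete): buffer="kdubxh" (len 6), cursors c1@1 c2@6 c3@6, authorship ......
After op 4 (move_right): buffer="kdubxh" (len 6), cursors c1@2 c2@6 c3@6, authorship ......
After op 5 (move_right): buffer="kdubxh" (len 6), cursors c1@3 c2@6 c3@6, authorship ......
After op 6 (add_cursor(2)): buffer="kdubxh" (len 6), cursors c4@2 c1@3 c2@6 c3@6, authorship ......
After op 7 (insert('i')): buffer="kdiuibxhii" (len 10), cursors c4@3 c1@5 c2@10 c3@10, authorship ..4.1...23

Answer: kdiuibxhii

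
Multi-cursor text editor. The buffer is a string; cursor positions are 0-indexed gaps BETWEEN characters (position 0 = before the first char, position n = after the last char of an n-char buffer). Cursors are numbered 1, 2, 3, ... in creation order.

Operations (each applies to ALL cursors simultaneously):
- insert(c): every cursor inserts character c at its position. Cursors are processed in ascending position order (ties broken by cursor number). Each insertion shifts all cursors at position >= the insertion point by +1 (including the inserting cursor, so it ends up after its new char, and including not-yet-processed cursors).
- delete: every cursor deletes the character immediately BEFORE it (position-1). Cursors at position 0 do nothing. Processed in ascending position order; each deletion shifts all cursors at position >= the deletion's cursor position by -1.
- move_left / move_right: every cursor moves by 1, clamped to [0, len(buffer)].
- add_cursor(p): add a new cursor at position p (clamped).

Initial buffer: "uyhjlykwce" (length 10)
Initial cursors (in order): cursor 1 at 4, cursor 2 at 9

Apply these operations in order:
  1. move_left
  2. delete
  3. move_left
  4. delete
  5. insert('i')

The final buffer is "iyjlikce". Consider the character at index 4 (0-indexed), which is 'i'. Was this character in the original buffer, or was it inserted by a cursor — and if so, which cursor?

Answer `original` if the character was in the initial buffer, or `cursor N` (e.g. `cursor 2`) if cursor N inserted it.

Answer: cursor 2

Derivation:
After op 1 (move_left): buffer="uyhjlykwce" (len 10), cursors c1@3 c2@8, authorship ..........
After op 2 (delete): buffer="uyjlykce" (len 8), cursors c1@2 c2@6, authorship ........
After op 3 (move_left): buffer="uyjlykce" (len 8), cursors c1@1 c2@5, authorship ........
After op 4 (delete): buffer="yjlkce" (len 6), cursors c1@0 c2@3, authorship ......
After op 5 (insert('i')): buffer="iyjlikce" (len 8), cursors c1@1 c2@5, authorship 1...2...
Authorship (.=original, N=cursor N): 1 . . . 2 . . .
Index 4: author = 2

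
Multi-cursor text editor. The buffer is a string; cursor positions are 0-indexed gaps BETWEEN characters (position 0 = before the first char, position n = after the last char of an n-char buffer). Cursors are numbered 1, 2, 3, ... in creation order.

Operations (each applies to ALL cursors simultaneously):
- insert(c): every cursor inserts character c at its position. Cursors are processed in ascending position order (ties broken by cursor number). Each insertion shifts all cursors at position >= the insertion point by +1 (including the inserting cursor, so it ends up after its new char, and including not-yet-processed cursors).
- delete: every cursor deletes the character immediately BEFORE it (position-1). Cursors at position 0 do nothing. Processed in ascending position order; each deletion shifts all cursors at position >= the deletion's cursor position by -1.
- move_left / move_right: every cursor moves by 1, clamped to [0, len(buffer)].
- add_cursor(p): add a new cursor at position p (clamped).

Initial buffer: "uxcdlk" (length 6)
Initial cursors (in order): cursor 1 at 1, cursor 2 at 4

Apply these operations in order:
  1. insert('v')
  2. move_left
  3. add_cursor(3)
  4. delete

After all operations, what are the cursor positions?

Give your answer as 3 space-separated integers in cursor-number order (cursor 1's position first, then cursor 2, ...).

Answer: 0 2 1

Derivation:
After op 1 (insert('v')): buffer="uvxcdvlk" (len 8), cursors c1@2 c2@6, authorship .1...2..
After op 2 (move_left): buffer="uvxcdvlk" (len 8), cursors c1@1 c2@5, authorship .1...2..
After op 3 (add_cursor(3)): buffer="uvxcdvlk" (len 8), cursors c1@1 c3@3 c2@5, authorship .1...2..
After op 4 (delete): buffer="vcvlk" (len 5), cursors c1@0 c3@1 c2@2, authorship 1.2..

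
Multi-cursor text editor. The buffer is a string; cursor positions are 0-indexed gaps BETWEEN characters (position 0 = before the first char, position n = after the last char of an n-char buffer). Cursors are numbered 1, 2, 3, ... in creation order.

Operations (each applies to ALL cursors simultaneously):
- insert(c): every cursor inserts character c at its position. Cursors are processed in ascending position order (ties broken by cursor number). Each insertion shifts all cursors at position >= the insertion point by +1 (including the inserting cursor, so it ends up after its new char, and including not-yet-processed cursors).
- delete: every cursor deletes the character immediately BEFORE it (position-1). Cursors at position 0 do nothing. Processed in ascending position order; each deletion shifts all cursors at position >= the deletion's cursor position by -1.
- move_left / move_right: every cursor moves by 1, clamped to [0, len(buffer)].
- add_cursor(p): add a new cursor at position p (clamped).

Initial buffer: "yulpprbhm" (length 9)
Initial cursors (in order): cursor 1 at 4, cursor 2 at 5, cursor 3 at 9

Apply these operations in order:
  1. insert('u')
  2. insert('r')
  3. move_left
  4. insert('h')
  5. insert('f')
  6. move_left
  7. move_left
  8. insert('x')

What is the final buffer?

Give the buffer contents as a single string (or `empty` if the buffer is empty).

Answer: yulpuxhfrpuxhfrrbhmuxhfr

Derivation:
After op 1 (insert('u')): buffer="yulpupurbhmu" (len 12), cursors c1@5 c2@7 c3@12, authorship ....1.2....3
After op 2 (insert('r')): buffer="yulpurpurrbhmur" (len 15), cursors c1@6 c2@9 c3@15, authorship ....11.22....33
After op 3 (move_left): buffer="yulpurpurrbhmur" (len 15), cursors c1@5 c2@8 c3@14, authorship ....11.22....33
After op 4 (insert('h')): buffer="yulpuhrpuhrrbhmuhr" (len 18), cursors c1@6 c2@10 c3@17, authorship ....111.222....333
After op 5 (insert('f')): buffer="yulpuhfrpuhfrrbhmuhfr" (len 21), cursors c1@7 c2@12 c3@20, authorship ....1111.2222....3333
After op 6 (move_left): buffer="yulpuhfrpuhfrrbhmuhfr" (len 21), cursors c1@6 c2@11 c3@19, authorship ....1111.2222....3333
After op 7 (move_left): buffer="yulpuhfrpuhfrrbhmuhfr" (len 21), cursors c1@5 c2@10 c3@18, authorship ....1111.2222....3333
After op 8 (insert('x')): buffer="yulpuxhfrpuxhfrrbhmuxhfr" (len 24), cursors c1@6 c2@12 c3@21, authorship ....11111.22222....33333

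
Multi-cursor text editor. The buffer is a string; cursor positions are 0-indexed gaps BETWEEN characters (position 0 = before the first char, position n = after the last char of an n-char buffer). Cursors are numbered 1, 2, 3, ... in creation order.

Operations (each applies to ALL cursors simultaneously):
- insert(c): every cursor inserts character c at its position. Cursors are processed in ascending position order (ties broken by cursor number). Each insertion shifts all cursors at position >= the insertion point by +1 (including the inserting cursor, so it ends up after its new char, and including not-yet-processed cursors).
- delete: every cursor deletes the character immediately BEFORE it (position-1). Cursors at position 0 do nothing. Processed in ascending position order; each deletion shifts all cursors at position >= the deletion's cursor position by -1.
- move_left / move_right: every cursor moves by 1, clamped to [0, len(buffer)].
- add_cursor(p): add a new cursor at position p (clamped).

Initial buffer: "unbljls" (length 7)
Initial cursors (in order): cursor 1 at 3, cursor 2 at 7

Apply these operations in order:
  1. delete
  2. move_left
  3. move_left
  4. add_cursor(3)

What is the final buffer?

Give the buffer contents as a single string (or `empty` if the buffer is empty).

After op 1 (delete): buffer="unljl" (len 5), cursors c1@2 c2@5, authorship .....
After op 2 (move_left): buffer="unljl" (len 5), cursors c1@1 c2@4, authorship .....
After op 3 (move_left): buffer="unljl" (len 5), cursors c1@0 c2@3, authorship .....
After op 4 (add_cursor(3)): buffer="unljl" (len 5), cursors c1@0 c2@3 c3@3, authorship .....

Answer: unljl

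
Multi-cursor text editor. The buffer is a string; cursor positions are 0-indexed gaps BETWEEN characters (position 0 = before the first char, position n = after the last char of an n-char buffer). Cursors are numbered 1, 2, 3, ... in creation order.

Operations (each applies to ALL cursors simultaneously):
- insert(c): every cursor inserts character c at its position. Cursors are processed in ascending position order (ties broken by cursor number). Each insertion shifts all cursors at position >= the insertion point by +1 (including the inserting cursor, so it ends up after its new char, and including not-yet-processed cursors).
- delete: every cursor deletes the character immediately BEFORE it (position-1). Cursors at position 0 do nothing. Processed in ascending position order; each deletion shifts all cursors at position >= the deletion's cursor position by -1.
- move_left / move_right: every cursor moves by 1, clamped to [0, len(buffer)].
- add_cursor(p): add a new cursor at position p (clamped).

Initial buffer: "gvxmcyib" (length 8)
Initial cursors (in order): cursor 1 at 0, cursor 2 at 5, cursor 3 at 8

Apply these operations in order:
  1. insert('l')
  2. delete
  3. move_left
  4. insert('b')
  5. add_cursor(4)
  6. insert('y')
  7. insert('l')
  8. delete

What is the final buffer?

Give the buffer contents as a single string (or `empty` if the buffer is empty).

Answer: bygvxymbycyibyb

Derivation:
After op 1 (insert('l')): buffer="lgvxmclyibl" (len 11), cursors c1@1 c2@7 c3@11, authorship 1.....2...3
After op 2 (delete): buffer="gvxmcyib" (len 8), cursors c1@0 c2@5 c3@8, authorship ........
After op 3 (move_left): buffer="gvxmcyib" (len 8), cursors c1@0 c2@4 c3@7, authorship ........
After op 4 (insert('b')): buffer="bgvxmbcyibb" (len 11), cursors c1@1 c2@6 c3@10, authorship 1....2...3.
After op 5 (add_cursor(4)): buffer="bgvxmbcyibb" (len 11), cursors c1@1 c4@4 c2@6 c3@10, authorship 1....2...3.
After op 6 (insert('y')): buffer="bygvxymbycyibyb" (len 15), cursors c1@2 c4@6 c2@9 c3@14, authorship 11...4.22...33.
After op 7 (insert('l')): buffer="bylgvxylmbylcyibylb" (len 19), cursors c1@3 c4@8 c2@12 c3@18, authorship 111...44.222...333.
After op 8 (delete): buffer="bygvxymbycyibyb" (len 15), cursors c1@2 c4@6 c2@9 c3@14, authorship 11...4.22...33.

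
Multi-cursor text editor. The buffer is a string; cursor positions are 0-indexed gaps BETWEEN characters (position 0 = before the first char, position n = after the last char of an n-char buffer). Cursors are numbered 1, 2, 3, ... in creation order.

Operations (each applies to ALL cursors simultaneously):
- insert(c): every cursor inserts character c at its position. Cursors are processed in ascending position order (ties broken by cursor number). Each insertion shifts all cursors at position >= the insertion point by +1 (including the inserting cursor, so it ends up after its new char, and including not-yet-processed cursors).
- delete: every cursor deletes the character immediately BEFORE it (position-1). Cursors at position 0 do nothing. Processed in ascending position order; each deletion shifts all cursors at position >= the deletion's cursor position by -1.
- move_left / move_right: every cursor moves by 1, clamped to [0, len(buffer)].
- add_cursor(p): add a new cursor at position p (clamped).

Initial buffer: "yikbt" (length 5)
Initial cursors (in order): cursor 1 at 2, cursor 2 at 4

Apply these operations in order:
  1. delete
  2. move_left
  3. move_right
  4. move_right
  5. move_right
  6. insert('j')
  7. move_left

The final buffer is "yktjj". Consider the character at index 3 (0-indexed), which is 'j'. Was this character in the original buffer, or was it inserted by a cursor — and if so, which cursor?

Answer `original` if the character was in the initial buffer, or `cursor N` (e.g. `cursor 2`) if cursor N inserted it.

Answer: cursor 1

Derivation:
After op 1 (delete): buffer="ykt" (len 3), cursors c1@1 c2@2, authorship ...
After op 2 (move_left): buffer="ykt" (len 3), cursors c1@0 c2@1, authorship ...
After op 3 (move_right): buffer="ykt" (len 3), cursors c1@1 c2@2, authorship ...
After op 4 (move_right): buffer="ykt" (len 3), cursors c1@2 c2@3, authorship ...
After op 5 (move_right): buffer="ykt" (len 3), cursors c1@3 c2@3, authorship ...
After op 6 (insert('j')): buffer="yktjj" (len 5), cursors c1@5 c2@5, authorship ...12
After op 7 (move_left): buffer="yktjj" (len 5), cursors c1@4 c2@4, authorship ...12
Authorship (.=original, N=cursor N): . . . 1 2
Index 3: author = 1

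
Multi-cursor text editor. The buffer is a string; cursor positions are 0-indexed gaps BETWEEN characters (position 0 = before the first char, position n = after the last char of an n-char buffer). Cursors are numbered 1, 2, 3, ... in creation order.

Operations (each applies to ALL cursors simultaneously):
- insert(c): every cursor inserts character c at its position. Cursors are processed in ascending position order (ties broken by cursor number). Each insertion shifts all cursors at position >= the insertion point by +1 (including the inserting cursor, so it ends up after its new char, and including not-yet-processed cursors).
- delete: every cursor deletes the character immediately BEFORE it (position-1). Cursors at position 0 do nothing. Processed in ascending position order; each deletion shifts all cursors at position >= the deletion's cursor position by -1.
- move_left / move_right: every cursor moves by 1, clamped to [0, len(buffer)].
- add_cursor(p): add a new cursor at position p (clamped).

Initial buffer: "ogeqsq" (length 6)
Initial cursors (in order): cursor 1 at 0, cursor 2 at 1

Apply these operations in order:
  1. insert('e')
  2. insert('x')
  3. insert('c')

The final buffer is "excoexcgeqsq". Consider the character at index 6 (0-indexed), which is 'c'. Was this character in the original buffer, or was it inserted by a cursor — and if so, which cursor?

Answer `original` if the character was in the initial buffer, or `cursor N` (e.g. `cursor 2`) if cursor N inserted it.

Answer: cursor 2

Derivation:
After op 1 (insert('e')): buffer="eoegeqsq" (len 8), cursors c1@1 c2@3, authorship 1.2.....
After op 2 (insert('x')): buffer="exoexgeqsq" (len 10), cursors c1@2 c2@5, authorship 11.22.....
After op 3 (insert('c')): buffer="excoexcgeqsq" (len 12), cursors c1@3 c2@7, authorship 111.222.....
Authorship (.=original, N=cursor N): 1 1 1 . 2 2 2 . . . . .
Index 6: author = 2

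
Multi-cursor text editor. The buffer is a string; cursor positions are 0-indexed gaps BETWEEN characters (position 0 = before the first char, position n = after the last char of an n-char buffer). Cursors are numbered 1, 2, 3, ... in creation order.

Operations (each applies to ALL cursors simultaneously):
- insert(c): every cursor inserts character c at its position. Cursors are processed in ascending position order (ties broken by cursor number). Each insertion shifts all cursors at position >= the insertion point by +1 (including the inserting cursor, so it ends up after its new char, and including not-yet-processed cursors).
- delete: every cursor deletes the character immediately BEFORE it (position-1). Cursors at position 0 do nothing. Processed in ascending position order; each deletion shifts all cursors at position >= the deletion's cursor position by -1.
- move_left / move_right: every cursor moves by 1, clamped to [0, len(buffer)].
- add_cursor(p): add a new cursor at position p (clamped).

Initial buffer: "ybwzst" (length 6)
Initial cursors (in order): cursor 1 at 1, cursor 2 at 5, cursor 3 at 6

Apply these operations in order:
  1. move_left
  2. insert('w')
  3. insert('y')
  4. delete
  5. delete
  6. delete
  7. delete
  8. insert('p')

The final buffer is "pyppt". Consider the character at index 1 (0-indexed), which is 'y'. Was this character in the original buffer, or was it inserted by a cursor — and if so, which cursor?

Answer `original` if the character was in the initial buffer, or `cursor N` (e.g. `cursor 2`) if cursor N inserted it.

After op 1 (move_left): buffer="ybwzst" (len 6), cursors c1@0 c2@4 c3@5, authorship ......
After op 2 (insert('w')): buffer="wybwzwswt" (len 9), cursors c1@1 c2@6 c3@8, authorship 1....2.3.
After op 3 (insert('y')): buffer="wyybwzwyswyt" (len 12), cursors c1@2 c2@8 c3@11, authorship 11....22.33.
After op 4 (delete): buffer="wybwzwswt" (len 9), cursors c1@1 c2@6 c3@8, authorship 1....2.3.
After op 5 (delete): buffer="ybwzst" (len 6), cursors c1@0 c2@4 c3@5, authorship ......
After op 6 (delete): buffer="ybwt" (len 4), cursors c1@0 c2@3 c3@3, authorship ....
After op 7 (delete): buffer="yt" (len 2), cursors c1@0 c2@1 c3@1, authorship ..
After op 8 (insert('p')): buffer="pyppt" (len 5), cursors c1@1 c2@4 c3@4, authorship 1.23.
Authorship (.=original, N=cursor N): 1 . 2 3 .
Index 1: author = original

Answer: original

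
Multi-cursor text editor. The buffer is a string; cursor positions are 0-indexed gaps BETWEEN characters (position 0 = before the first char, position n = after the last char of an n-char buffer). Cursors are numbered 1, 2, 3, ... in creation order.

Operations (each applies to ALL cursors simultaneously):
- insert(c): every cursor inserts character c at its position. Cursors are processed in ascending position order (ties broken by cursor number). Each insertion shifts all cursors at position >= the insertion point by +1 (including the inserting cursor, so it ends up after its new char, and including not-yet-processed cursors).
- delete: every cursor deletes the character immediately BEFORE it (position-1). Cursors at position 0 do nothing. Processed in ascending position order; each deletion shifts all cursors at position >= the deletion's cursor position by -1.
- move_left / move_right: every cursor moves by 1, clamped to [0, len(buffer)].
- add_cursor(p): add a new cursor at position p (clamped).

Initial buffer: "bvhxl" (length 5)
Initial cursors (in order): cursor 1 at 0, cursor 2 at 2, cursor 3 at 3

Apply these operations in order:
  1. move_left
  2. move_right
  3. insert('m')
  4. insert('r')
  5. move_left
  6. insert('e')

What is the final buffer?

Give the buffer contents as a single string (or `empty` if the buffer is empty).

Answer: bmervmerhmerxl

Derivation:
After op 1 (move_left): buffer="bvhxl" (len 5), cursors c1@0 c2@1 c3@2, authorship .....
After op 2 (move_right): buffer="bvhxl" (len 5), cursors c1@1 c2@2 c3@3, authorship .....
After op 3 (insert('m')): buffer="bmvmhmxl" (len 8), cursors c1@2 c2@4 c3@6, authorship .1.2.3..
After op 4 (insert('r')): buffer="bmrvmrhmrxl" (len 11), cursors c1@3 c2@6 c3@9, authorship .11.22.33..
After op 5 (move_left): buffer="bmrvmrhmrxl" (len 11), cursors c1@2 c2@5 c3@8, authorship .11.22.33..
After op 6 (insert('e')): buffer="bmervmerhmerxl" (len 14), cursors c1@3 c2@7 c3@11, authorship .111.222.333..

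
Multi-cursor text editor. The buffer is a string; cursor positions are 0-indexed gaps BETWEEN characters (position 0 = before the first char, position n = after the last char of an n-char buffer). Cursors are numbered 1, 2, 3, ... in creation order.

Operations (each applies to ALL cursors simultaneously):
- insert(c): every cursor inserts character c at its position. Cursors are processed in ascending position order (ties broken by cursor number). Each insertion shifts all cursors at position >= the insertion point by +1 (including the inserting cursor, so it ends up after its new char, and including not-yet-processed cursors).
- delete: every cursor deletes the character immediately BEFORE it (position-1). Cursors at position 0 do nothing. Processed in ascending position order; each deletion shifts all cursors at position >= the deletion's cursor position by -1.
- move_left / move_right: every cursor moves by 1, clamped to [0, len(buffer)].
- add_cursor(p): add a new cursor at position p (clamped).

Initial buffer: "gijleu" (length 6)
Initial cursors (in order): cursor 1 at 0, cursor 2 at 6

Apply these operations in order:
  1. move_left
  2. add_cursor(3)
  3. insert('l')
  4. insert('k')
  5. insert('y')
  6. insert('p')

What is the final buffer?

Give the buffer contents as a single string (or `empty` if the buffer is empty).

After op 1 (move_left): buffer="gijleu" (len 6), cursors c1@0 c2@5, authorship ......
After op 2 (add_cursor(3)): buffer="gijleu" (len 6), cursors c1@0 c3@3 c2@5, authorship ......
After op 3 (insert('l')): buffer="lgijllelu" (len 9), cursors c1@1 c3@5 c2@8, authorship 1...3..2.
After op 4 (insert('k')): buffer="lkgijlklelku" (len 12), cursors c1@2 c3@7 c2@11, authorship 11...33..22.
After op 5 (insert('y')): buffer="lkygijlkylelkyu" (len 15), cursors c1@3 c3@9 c2@14, authorship 111...333..222.
After op 6 (insert('p')): buffer="lkypgijlkyplelkypu" (len 18), cursors c1@4 c3@11 c2@17, authorship 1111...3333..2222.

Answer: lkypgijlkyplelkypu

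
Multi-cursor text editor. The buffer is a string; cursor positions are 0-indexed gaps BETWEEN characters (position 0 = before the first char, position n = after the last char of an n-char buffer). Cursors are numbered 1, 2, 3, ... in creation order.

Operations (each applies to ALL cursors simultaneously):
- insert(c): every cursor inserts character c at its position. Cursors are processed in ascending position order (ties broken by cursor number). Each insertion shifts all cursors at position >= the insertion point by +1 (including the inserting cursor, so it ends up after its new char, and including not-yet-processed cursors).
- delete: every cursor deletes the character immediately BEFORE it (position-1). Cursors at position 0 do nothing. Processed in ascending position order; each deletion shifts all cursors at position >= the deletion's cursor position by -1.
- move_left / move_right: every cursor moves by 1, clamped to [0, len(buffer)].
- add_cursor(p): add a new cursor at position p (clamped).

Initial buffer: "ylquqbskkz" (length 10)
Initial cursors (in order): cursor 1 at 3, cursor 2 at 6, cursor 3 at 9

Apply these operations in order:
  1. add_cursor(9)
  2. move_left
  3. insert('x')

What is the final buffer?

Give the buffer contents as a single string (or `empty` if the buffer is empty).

After op 1 (add_cursor(9)): buffer="ylquqbskkz" (len 10), cursors c1@3 c2@6 c3@9 c4@9, authorship ..........
After op 2 (move_left): buffer="ylquqbskkz" (len 10), cursors c1@2 c2@5 c3@8 c4@8, authorship ..........
After op 3 (insert('x')): buffer="ylxquqxbskxxkz" (len 14), cursors c1@3 c2@7 c3@12 c4@12, authorship ..1...2...34..

Answer: ylxquqxbskxxkz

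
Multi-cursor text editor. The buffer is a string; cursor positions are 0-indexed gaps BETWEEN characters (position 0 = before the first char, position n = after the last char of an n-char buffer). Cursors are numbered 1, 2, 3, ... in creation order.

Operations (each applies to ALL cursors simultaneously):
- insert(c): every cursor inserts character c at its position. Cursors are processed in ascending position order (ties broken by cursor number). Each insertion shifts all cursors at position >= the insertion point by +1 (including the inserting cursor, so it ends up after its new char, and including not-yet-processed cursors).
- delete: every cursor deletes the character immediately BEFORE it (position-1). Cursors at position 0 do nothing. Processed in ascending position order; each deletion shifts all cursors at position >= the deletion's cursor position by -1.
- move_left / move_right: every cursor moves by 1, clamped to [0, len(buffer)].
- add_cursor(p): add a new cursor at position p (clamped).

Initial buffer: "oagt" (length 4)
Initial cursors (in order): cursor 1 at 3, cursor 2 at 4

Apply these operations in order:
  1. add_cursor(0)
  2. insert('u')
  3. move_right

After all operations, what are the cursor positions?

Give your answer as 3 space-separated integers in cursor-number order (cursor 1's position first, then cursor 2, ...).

After op 1 (add_cursor(0)): buffer="oagt" (len 4), cursors c3@0 c1@3 c2@4, authorship ....
After op 2 (insert('u')): buffer="uoagutu" (len 7), cursors c3@1 c1@5 c2@7, authorship 3...1.2
After op 3 (move_right): buffer="uoagutu" (len 7), cursors c3@2 c1@6 c2@7, authorship 3...1.2

Answer: 6 7 2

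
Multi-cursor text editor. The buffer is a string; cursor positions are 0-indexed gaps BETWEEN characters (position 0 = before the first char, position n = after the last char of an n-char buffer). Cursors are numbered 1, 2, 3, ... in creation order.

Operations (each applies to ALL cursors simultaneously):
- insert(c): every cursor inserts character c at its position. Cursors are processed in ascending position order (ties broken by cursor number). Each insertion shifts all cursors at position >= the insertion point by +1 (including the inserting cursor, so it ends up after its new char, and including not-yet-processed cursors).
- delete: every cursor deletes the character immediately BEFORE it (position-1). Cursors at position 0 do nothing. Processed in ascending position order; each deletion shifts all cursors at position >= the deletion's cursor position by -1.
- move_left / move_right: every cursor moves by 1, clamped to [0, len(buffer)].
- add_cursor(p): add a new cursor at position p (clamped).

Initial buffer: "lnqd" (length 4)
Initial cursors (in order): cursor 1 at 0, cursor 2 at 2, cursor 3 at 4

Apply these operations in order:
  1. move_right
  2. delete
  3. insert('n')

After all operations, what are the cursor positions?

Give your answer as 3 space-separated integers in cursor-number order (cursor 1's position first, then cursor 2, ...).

After op 1 (move_right): buffer="lnqd" (len 4), cursors c1@1 c2@3 c3@4, authorship ....
After op 2 (delete): buffer="n" (len 1), cursors c1@0 c2@1 c3@1, authorship .
After op 3 (insert('n')): buffer="nnnn" (len 4), cursors c1@1 c2@4 c3@4, authorship 1.23

Answer: 1 4 4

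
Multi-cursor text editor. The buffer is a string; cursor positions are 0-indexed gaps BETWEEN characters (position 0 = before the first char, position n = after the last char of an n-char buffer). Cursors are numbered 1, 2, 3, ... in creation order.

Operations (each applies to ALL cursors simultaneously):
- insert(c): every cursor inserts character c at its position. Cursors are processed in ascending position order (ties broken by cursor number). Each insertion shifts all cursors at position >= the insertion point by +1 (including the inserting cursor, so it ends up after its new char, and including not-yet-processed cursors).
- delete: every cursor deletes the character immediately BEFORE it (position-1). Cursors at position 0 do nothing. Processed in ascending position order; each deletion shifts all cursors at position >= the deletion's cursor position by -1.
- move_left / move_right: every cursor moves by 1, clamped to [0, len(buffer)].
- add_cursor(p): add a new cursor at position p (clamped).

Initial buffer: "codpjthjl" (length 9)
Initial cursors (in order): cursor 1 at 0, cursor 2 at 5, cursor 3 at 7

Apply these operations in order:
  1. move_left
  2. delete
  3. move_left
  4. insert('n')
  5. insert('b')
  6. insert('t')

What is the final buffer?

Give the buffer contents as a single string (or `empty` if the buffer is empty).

Answer: nbtconbtdnbtjhjl

Derivation:
After op 1 (move_left): buffer="codpjthjl" (len 9), cursors c1@0 c2@4 c3@6, authorship .........
After op 2 (delete): buffer="codjhjl" (len 7), cursors c1@0 c2@3 c3@4, authorship .......
After op 3 (move_left): buffer="codjhjl" (len 7), cursors c1@0 c2@2 c3@3, authorship .......
After op 4 (insert('n')): buffer="ncondnjhjl" (len 10), cursors c1@1 c2@4 c3@6, authorship 1..2.3....
After op 5 (insert('b')): buffer="nbconbdnbjhjl" (len 13), cursors c1@2 c2@6 c3@9, authorship 11..22.33....
After op 6 (insert('t')): buffer="nbtconbtdnbtjhjl" (len 16), cursors c1@3 c2@8 c3@12, authorship 111..222.333....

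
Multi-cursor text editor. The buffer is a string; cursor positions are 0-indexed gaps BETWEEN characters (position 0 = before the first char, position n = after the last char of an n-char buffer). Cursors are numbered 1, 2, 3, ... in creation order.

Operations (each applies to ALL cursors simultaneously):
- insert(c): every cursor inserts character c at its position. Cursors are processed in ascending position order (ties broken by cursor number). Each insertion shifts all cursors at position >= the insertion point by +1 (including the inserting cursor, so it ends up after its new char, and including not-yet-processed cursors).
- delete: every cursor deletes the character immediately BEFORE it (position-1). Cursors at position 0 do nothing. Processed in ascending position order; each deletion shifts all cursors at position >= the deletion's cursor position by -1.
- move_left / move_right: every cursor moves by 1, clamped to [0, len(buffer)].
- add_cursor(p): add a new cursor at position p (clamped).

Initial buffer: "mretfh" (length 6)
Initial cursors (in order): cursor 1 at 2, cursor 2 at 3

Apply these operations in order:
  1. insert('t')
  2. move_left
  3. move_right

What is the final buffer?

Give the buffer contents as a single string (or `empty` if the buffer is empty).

After op 1 (insert('t')): buffer="mrtettfh" (len 8), cursors c1@3 c2@5, authorship ..1.2...
After op 2 (move_left): buffer="mrtettfh" (len 8), cursors c1@2 c2@4, authorship ..1.2...
After op 3 (move_right): buffer="mrtettfh" (len 8), cursors c1@3 c2@5, authorship ..1.2...

Answer: mrtettfh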